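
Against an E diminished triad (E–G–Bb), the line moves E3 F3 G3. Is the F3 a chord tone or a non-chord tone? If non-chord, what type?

Non-chord tone — a passing tone.

The harmony at that moment is E diminished triad (E, G, Bb); F3 is not a chord tone.
It is approached by step up from E3 and left by step up to G3.
Step in, step out in the same direction — a passing tone.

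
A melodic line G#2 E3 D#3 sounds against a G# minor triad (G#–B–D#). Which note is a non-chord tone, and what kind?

The harmony at that moment is G# minor triad (G#, B, D#); E3 is not a chord tone.
It is approached by leap up from G#2 and left by step down to D#3.
Leap in, step out — an appoggiatura.

E3 is an appoggiatura.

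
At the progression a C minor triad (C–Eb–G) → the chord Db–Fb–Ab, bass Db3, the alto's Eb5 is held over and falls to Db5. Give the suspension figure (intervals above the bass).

At the second chord the bass is Db3. The suspended Eb5 lies a ninth above the bass; after resolving down by step to Db5, the interval above the bass becomes an octave.
Suspension figures are named by those two intervals: 9–8.

9–8 suspension.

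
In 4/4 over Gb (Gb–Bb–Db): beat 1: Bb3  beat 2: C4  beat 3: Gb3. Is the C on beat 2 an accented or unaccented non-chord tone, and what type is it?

Unaccented escape tone.

The harmony at that moment is Gb major triad (Gb, Bb, Db); C4 is not a chord tone.
It is approached by step up from Bb3 and left by leap down to Gb3.
Step in, leap out — an escape tone.
It falls on a weak beat, so it is unaccented.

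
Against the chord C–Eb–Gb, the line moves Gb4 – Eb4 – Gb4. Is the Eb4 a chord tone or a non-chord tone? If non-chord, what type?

Chord tone (the third of C diminished triad).

C diminished triad contains C, Eb, Gb; Eb is the third, so it is a chord tone.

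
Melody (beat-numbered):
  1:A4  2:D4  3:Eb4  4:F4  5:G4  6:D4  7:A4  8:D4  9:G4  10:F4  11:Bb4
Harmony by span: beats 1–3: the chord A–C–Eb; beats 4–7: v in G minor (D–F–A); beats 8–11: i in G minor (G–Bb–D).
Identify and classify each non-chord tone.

The harmony at that moment is A diminished triad (A, C, Eb); D4 is not a chord tone.
It is approached by leap down from A4 and left by step up to Eb4.
Leap in, step out — an appoggiatura.
The harmony at that moment is D minor triad (D, F, A); G4 is not a chord tone.
It is approached by step up from F4 and left by leap down to D4.
Step in, leap out — an escape tone.
The harmony at that moment is G minor triad (G, Bb, D); F4 is not a chord tone.
It is approached by step down from G4 and left by leap up to Bb4.
Step in, leap out — an escape tone.

D4 (beat 2) — appoggiatura; G4 (beat 5) — escape tone; F4 (beat 10) — escape tone.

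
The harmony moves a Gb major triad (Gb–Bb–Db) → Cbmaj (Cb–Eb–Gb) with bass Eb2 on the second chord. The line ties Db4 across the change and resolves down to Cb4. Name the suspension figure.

At the second chord the bass is Eb2. The suspended Db4 lies a seventh above the bass; after resolving down by step to Cb4, the interval above the bass becomes a sixth.
Suspension figures are named by those two intervals: 7–6.

7–6 suspension.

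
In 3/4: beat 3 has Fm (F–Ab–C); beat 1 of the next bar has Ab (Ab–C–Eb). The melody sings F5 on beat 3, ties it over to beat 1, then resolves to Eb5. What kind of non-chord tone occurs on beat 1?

Suspension.

The harmony at that moment is Ab major triad (Ab, C, Eb); F5 is not a chord tone.
It is held over (the same pitch as the preceding F5) and left by step down to Eb5.
Held over from the previous chord and resolving down by step — a suspension.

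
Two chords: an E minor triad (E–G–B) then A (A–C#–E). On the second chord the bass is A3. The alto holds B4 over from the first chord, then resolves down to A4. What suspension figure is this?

9–8 suspension.

At the second chord the bass is A3. The suspended B4 lies a ninth above the bass; after resolving down by step to A4, the interval above the bass becomes an octave.
Suspension figures are named by those two intervals: 9–8.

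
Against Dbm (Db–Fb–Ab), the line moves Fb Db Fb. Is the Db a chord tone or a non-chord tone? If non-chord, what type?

Db minor triad contains Db, Fb, Ab; Db is the root, so it is a chord tone.

Chord tone (the root of Db minor triad).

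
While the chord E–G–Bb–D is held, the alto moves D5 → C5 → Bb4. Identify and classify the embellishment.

C5 is a passing tone.

The harmony at that moment is E half-diminished seventh chord (E, G, Bb, D); C5 is not a chord tone.
It is approached by step down from D5 and left by step down to Bb4.
Step in, step out in the same direction — a passing tone.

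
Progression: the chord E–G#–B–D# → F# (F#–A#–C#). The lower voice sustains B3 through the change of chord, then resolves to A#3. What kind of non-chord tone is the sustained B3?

B3 is a suspension.

The harmony at that moment is F# major triad (F#, A#, C#); B3 is not a chord tone.
It is held over (the same pitch as the preceding B3) and left by step down to A#3.
Held over from the previous chord and resolving down by step — a suspension.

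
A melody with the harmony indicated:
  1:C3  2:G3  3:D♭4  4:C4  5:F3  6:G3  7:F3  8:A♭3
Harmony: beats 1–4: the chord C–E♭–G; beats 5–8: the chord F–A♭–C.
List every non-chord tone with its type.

The harmony at that moment is C minor triad (C, E♭, G); D♭4 is not a chord tone.
It is approached by leap up from G3 and left by step down to C4.
Leap in, step out — an appoggiatura.
The harmony at that moment is F minor triad (F, A♭, C); G3 is not a chord tone.
It is approached by step up from F3 and left by step down to F3.
Step away and step back to the same note — a neighbor tone (upper neighbor).

D♭4 (beat 3) — appoggiatura; G3 (beat 6) — neighbor tone.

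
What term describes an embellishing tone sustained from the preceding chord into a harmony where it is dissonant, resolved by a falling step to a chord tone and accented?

Approach: by preparation — the pitch is first a chord tone, then held (tied or repeated) while the harmony changes under it. Departure: down by step. Metric position: strong.
A prepared dissonance that resolves downward by step — a suspension. (The same figure resolving upward would be a retardation.)

Suspension.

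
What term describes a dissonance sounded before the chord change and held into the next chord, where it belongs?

Anticipation.

Approach: ahead of the chord change (typically by step), so it is dissonant against the current harmony. Departure: none — the same pitch is restated or held and is a chord tone of the new harmony.
Dissonant first, consonant once the harmony catches up: the note simply arrives early — an anticipation. (The reverse timing, consonant first and dissonant after the change, would be a suspension or retardation.)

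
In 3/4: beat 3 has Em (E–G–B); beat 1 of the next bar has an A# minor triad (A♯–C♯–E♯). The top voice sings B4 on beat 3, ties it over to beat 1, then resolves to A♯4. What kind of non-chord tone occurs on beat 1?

The harmony at that moment is A♯ minor triad (A♯, C♯, E♯); B4 is not a chord tone.
It is held over (the same pitch as the preceding B4) and left by step down to A♯4.
Held over from the previous chord and resolving down by step — a suspension.

Suspension.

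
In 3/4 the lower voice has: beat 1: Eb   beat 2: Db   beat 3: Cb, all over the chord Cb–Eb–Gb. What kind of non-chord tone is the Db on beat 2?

The harmony at that moment is Cb major triad (Cb, Eb, Gb); Db is not a chord tone.
It is approached by step down from Eb and left by step down to Cb.
Step in, step out in the same direction — a passing tone.

Passing tone.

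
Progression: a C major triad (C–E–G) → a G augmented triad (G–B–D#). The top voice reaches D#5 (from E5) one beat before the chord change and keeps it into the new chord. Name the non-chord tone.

D#5 is an anticipation.

The harmony at that moment is C major triad (C, E, G); D#5 is not a chord tone.
It is approached by step down from E5 and then sustained as the same pitch into the next harmony.
Arriving early and becoming a chord tone when the harmony changes — an anticipation.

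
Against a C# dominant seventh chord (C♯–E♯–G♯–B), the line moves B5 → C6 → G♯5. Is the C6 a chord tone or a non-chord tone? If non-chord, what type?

Non-chord tone — an escape tone.

The harmony at that moment is C♯ dominant seventh chord (C♯, E♯, G♯, B); C6 is not a chord tone.
It is approached by step up from B5 and left by leap down to G♯5.
Step in, leap out — an escape tone.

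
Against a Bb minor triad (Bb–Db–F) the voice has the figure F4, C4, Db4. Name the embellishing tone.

C4 is an appoggiatura.

The harmony at that moment is Bb minor triad (Bb, Db, F); C4 is not a chord tone.
It is approached by leap down from F4 and left by step up to Db4.
Leap in, step out — an appoggiatura.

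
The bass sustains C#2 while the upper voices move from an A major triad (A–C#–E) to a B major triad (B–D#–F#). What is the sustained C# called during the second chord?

Pedal tone (pedal point).

The harmony at that moment is B major triad (B, D#, F#); C#2 is not a chord tone.
It is held over (the same pitch as the preceding C#2) and then sustained as the same pitch into the next harmony.
Sustained through a change of harmony — a pedal tone.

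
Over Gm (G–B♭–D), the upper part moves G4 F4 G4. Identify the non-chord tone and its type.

The harmony at that moment is G minor triad (G, B♭, D); F4 is not a chord tone.
It is approached by step down from G4 and left by step up to G4.
Step away and step back to the same note — a neighbor tone (lower neighbor).

F4 is a neighbor tone.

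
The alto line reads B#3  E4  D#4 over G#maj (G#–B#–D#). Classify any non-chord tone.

The harmony at that moment is G# major triad (G#, B#, D#); E4 is not a chord tone.
It is approached by leap up from B#3 and left by step down to D#4.
Leap in, step out — an appoggiatura.

E4 is an appoggiatura.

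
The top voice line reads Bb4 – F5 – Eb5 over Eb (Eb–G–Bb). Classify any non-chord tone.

F5 is an appoggiatura.

The harmony at that moment is Eb major triad (Eb, G, Bb); F5 is not a chord tone.
It is approached by leap up from Bb4 and left by step down to Eb5.
Leap in, step out — an appoggiatura.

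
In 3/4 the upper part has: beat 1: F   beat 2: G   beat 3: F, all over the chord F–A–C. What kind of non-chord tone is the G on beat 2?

Upper neighbor tone.

The harmony at that moment is F major triad (F, A, C); G is not a chord tone.
It is approached by step up from F and left by step down to F.
Step away and step back to the same note — a neighbor tone (upper neighbor).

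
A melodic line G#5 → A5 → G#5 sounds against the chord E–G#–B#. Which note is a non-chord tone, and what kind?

The harmony at that moment is E augmented triad (E, G#, B#); A5 is not a chord tone.
It is approached by step up from G#5 and left by step down to G#5.
Step away and step back to the same note — a neighbor tone (upper neighbor).

A5 is a neighbor tone.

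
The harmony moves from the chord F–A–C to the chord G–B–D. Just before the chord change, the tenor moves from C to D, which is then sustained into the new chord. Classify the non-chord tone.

The harmony at that moment is F major triad (F, A, C); D is not a chord tone.
It is approached by step up from C and then sustained as the same pitch into the next harmony.
Arriving early and becoming a chord tone when the harmony changes — an anticipation.

D is an anticipation.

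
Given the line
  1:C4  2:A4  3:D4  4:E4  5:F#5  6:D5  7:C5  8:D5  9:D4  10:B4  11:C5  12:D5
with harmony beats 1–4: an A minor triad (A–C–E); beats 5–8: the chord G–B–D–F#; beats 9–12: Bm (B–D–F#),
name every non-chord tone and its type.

The harmony at that moment is A minor triad (A, C, E); D4 is not a chord tone.
It is approached by leap down from A4 and left by step up to E4.
Leap in, step out — an appoggiatura.
The harmony at that moment is G major seventh chord (G, B, D, F#); C5 is not a chord tone.
It is approached by step down from D5 and left by step up to D5.
Step away and step back to the same note — a neighbor tone (lower neighbor).
The harmony at that moment is B minor triad (B, D, F#); C5 is not a chord tone.
It is approached by step up from B4 and left by step up to D5.
Step in, step out in the same direction — a passing tone.

D4 (beat 3) — appoggiatura; C5 (beat 7) — neighbor tone; C5 (beat 11) — passing tone.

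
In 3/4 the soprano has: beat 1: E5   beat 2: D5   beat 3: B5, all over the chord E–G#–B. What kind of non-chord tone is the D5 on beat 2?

The harmony at that moment is E major triad (E, G#, B); D5 is not a chord tone.
It is approached by step down from E5 and left by leap up to B5.
Step in, leap out, on a weak beat — an escape tone.

Escape tone.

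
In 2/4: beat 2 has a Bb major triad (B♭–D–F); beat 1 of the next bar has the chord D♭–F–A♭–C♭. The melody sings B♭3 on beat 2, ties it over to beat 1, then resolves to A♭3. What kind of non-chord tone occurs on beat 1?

The harmony at that moment is D♭ dominant seventh chord (D♭, F, A♭, C♭); B♭3 is not a chord tone.
It is held over (the same pitch as the preceding B♭3) and left by step down to A♭3.
Held over from the previous chord and resolving down by step — a suspension.

Suspension.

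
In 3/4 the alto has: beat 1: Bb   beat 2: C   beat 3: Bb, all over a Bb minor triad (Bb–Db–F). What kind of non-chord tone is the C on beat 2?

The harmony at that moment is Bb minor triad (Bb, Db, F); C is not a chord tone.
It is approached by step up from Bb and left by step down to Bb.
Step away and step back to the same note — a neighbor tone (upper neighbor).

Upper neighbor tone.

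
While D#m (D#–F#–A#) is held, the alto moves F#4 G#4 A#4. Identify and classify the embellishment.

G#4 is a passing tone.

The harmony at that moment is D# minor triad (D#, F#, A#); G#4 is not a chord tone.
It is approached by step up from F#4 and left by step up to A#4.
Step in, step out in the same direction — a passing tone.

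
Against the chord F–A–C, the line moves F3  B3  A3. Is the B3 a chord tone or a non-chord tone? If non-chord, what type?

The harmony at that moment is F major triad (F, A, C); B3 is not a chord tone.
It is approached by leap up from F3 and left by step down to A3.
Leap in, step out — an appoggiatura.

Non-chord tone — an appoggiatura.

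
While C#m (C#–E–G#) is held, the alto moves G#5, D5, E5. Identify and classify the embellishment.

The harmony at that moment is C# minor triad (C#, E, G#); D5 is not a chord tone.
It is approached by leap down from G#5 and left by step up to E5.
Leap in, step out — an appoggiatura.

D5 is an appoggiatura.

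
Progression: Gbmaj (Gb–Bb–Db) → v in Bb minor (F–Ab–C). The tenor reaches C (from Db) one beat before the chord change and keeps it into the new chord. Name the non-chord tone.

C is an anticipation.

The harmony at that moment is Gb major triad (Gb, Bb, Db); C is not a chord tone.
It is approached by step down from Db and then sustained as the same pitch into the next harmony.
Arriving early and becoming a chord tone when the harmony changes — an anticipation.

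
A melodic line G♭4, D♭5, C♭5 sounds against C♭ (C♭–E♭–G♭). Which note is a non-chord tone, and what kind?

The harmony at that moment is C♭ major triad (C♭, E♭, G♭); D♭5 is not a chord tone.
It is approached by leap up from G♭4 and left by step down to C♭5.
Leap in, step out — an appoggiatura.

D♭5 is an appoggiatura.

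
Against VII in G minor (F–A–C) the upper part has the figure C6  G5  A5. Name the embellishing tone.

The harmony at that moment is F major triad (F, A, C); G5 is not a chord tone.
It is approached by leap down from C6 and left by step up to A5.
Leap in, step out — an appoggiatura.

G5 is an appoggiatura.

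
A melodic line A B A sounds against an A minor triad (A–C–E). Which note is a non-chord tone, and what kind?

The harmony at that moment is A minor triad (A, C, E); B is not a chord tone.
It is approached by step up from A and left by step down to A.
Step away and step back to the same note — a neighbor tone (upper neighbor).

B is a neighbor tone.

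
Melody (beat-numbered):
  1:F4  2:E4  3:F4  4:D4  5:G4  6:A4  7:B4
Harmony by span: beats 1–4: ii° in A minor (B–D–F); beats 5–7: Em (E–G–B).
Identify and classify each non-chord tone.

The harmony at that moment is B diminished triad (B, D, F); E4 is not a chord tone.
It is approached by step down from F4 and left by step up to F4.
Step away and step back to the same note — a neighbor tone (lower neighbor).
The harmony at that moment is E minor triad (E, G, B); A4 is not a chord tone.
It is approached by step up from G4 and left by step up to B4.
Step in, step out in the same direction — a passing tone.

E4 (beat 2) — neighbor tone; A4 (beat 6) — passing tone.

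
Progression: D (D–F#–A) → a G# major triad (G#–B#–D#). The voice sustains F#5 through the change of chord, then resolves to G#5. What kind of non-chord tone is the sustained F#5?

The harmony at that moment is G# major triad (G#, B#, D#); F#5 is not a chord tone.
It is held over (the same pitch as the preceding F#5) and left by step up to G#5.
Held over from the previous chord and resolving up by step — a retardation.

F#5 is a retardation.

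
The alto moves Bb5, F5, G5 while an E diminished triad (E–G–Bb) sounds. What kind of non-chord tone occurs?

F5 is an appoggiatura.

The harmony at that moment is E diminished triad (E, G, Bb); F5 is not a chord tone.
It is approached by leap down from Bb5 and left by step up to G5.
Leap in, step out — an appoggiatura.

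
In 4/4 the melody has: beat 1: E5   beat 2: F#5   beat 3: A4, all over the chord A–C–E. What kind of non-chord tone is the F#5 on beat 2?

Escape tone.

The harmony at that moment is A minor triad (A, C, E); F#5 is not a chord tone.
It is approached by step up from E5 and left by leap down to A4.
Step in, leap out, on a weak beat — an escape tone.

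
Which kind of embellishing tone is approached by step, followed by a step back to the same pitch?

Neighbor tone.

Approach: by step. Departure: by step in the opposite direction, back to the starting pitch.
Stepwise on both sides but reversing to return to the same chord tone — a neighbor tone. (Had it continued onward in the same direction it would be a passing tone instead.)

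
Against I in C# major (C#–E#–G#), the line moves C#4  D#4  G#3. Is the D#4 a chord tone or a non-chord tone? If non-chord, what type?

The harmony at that moment is C# major triad (C#, E#, G#); D#4 is not a chord tone.
It is approached by step up from C#4 and left by leap down to G#3.
Step in, leap out — an escape tone.

Non-chord tone — an escape tone.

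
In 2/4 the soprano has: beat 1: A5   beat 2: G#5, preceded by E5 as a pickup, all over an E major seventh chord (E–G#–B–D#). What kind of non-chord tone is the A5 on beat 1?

The harmony at that moment is E major seventh chord (E, G#, B, D#); A5 is not a chord tone.
It is approached by leap up from E5 and left by step down to G#5.
Leap in, step out, metrically accented — an appoggiatura.

Appoggiatura.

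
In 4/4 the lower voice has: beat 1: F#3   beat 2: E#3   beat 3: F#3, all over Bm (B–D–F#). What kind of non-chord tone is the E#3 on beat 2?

Lower neighbor tone.

The harmony at that moment is B minor triad (B, D, F#); E#3 is not a chord tone.
It is approached by step down from F#3 and left by step up to F#3.
Step away and step back to the same note — a neighbor tone (lower neighbor).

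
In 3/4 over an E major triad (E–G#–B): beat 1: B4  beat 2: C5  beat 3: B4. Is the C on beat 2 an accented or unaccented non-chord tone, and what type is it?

The harmony at that moment is E major triad (E, G#, B); C5 is not a chord tone.
It is approached by step up from B4 and left by step down to B4.
Step away and step back to the same note — a neighbor tone (upper neighbor).
It falls on a weak beat, so it is unaccented.

Unaccented neighbor tone.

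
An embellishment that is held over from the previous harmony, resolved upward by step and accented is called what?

Retardation.

Approach: by preparation — the pitch is first a chord tone, then held (tied or repeated) while the harmony changes under it. Departure: up by step. Metric position: strong.
A prepared dissonance that resolves upward by step — a retardation. (The same figure resolving downward would be a suspension.)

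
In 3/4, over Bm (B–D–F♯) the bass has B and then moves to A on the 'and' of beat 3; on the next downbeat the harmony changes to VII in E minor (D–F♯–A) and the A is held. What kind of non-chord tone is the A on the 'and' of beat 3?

The harmony at that moment is B minor triad (B, D, F♯); A is not a chord tone.
It is approached by step down from B and then sustained as the same pitch into the next harmony.
Arriving early and becoming a chord tone when the harmony changes — an anticipation.

Anticipation.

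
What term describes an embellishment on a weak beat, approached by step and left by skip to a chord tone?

Approach: by step. Departure: by leap. Metric position: weak.
Step in, leap out, from a weak position — an escape tone (échappée). (It is the mirror image of the appoggiatura, which leaps in and steps out on a strong beat.)

Escape tone.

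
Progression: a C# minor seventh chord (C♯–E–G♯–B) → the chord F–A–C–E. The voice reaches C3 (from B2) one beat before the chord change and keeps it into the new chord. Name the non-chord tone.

C3 is an anticipation.

The harmony at that moment is C♯ minor seventh chord (C♯, E, G♯, B); C3 is not a chord tone.
It is approached by step up from B2 and then sustained as the same pitch into the next harmony.
Arriving early and becoming a chord tone when the harmony changes — an anticipation.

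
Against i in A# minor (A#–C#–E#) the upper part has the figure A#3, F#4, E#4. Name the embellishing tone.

F#4 is an appoggiatura.

The harmony at that moment is A# minor triad (A#, C#, E#); F#4 is not a chord tone.
It is approached by leap up from A#3 and left by step down to E#4.
Leap in, step out — an appoggiatura.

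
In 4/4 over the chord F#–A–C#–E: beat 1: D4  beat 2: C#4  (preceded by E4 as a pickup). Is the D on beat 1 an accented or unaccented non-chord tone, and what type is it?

Accented passing tone.

The harmony at that moment is F# minor seventh chord (F#, A, C#, E); D4 is not a chord tone.
It is approached by step down from E4 and left by step down to C#4.
Step in, step out in the same direction — a passing tone.
It falls on the downbeat, so it is accented.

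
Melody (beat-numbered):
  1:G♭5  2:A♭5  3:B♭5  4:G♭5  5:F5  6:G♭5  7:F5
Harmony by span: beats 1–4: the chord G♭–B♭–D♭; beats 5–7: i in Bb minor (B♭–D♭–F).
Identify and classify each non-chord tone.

The harmony at that moment is G♭ major triad (G♭, B♭, D♭); A♭5 is not a chord tone.
It is approached by step up from G♭5 and left by step up to B♭5.
Step in, step out in the same direction — a passing tone.
The harmony at that moment is B♭ minor triad (B♭, D♭, F); G♭5 is not a chord tone.
It is approached by step up from F5 and left by step down to F5.
Step away and step back to the same note — a neighbor tone (upper neighbor).

A♭5 (beat 2) — passing tone; G♭5 (beat 6) — neighbor tone.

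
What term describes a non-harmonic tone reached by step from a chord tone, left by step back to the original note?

Neighbor tone.

Approach: by step. Departure: by step in the opposite direction, back to the starting pitch.
Stepwise on both sides but reversing to return to the same chord tone — a neighbor tone. (Had it continued onward in the same direction it would be a passing tone instead.)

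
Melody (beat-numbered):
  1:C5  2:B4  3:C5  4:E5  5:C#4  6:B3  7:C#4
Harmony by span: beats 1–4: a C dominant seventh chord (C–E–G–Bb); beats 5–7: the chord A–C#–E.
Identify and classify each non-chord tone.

The harmony at that moment is C dominant seventh chord (C, E, G, Bb); B4 is not a chord tone.
It is approached by step down from C5 and left by step up to C5.
Step away and step back to the same note — a neighbor tone (lower neighbor).
The harmony at that moment is A major triad (A, C#, E); B3 is not a chord tone.
It is approached by step down from C#4 and left by step up to C#4.
Step away and step back to the same note — a neighbor tone (lower neighbor).

B4 (beat 2) — neighbor tone; B3 (beat 6) — neighbor tone.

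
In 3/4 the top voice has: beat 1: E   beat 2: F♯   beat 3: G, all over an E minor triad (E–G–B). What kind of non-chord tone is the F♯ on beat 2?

Passing tone.

The harmony at that moment is E minor triad (E, G, B); F♯ is not a chord tone.
It is approached by step up from E and left by step up to G.
Step in, step out in the same direction — a passing tone.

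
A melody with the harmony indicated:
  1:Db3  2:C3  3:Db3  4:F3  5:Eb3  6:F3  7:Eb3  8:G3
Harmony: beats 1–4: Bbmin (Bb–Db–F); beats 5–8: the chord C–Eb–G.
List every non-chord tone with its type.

C3 (beat 2) — neighbor tone; F3 (beat 6) — neighbor tone.

The harmony at that moment is Bb minor triad (Bb, Db, F); C3 is not a chord tone.
It is approached by step down from Db3 and left by step up to Db3.
Step away and step back to the same note — a neighbor tone (lower neighbor).
The harmony at that moment is C minor triad (C, Eb, G); F3 is not a chord tone.
It is approached by step up from Eb3 and left by step down to Eb3.
Step away and step back to the same note — a neighbor tone (upper neighbor).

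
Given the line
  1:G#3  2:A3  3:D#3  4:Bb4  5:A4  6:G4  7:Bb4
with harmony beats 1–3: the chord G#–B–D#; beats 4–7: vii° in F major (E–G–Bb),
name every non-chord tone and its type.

The harmony at that moment is G# minor triad (G#, B, D#); A3 is not a chord tone.
It is approached by step up from G#3 and left by leap down to D#3.
Step in, leap out — an escape tone.
The harmony at that moment is E diminished triad (E, G, Bb); A4 is not a chord tone.
It is approached by step down from Bb4 and left by step down to G4.
Step in, step out in the same direction — a passing tone.

A3 (beat 2) — escape tone; A4 (beat 5) — passing tone.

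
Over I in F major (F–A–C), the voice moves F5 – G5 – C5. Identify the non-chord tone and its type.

The harmony at that moment is F major triad (F, A, C); G5 is not a chord tone.
It is approached by step up from F5 and left by leap down to C5.
Step in, leap out — an escape tone.

G5 is an escape tone.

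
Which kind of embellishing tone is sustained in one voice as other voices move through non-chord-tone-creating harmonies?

Pedal tone.

Approach: none. Departure: none — a single pitch is sustained while the chords change around it, passing through harmonies that do not contain it.
No melodic motion at all; the dissonance is created entirely by the moving harmonies against the stationary note — a pedal tone (pedal point).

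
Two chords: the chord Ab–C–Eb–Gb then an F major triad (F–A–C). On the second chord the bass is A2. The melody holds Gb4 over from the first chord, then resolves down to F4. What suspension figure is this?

7–6 suspension.

At the second chord the bass is A2. The suspended Gb4 lies a seventh above the bass; after resolving down by step to F4, the interval above the bass becomes a sixth.
Suspension figures are named by those two intervals: 7–6.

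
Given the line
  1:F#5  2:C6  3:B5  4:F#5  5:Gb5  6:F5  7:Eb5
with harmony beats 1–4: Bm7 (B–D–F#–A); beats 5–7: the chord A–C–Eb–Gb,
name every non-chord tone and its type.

C6 (beat 2) — appoggiatura; F5 (beat 6) — passing tone.

The harmony at that moment is B minor seventh chord (B, D, F#, A); C6 is not a chord tone.
It is approached by leap up from F#5 and left by step down to B5.
Leap in, step out — an appoggiatura.
The harmony at that moment is A diminished seventh chord (A, C, Eb, Gb); F5 is not a chord tone.
It is approached by step down from Gb5 and left by step down to Eb5.
Step in, step out in the same direction — a passing tone.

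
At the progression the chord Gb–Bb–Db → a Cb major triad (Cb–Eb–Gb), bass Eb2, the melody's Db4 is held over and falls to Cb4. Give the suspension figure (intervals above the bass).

7–6 suspension.

At the second chord the bass is Eb2. The suspended Db4 lies a seventh above the bass; after resolving down by step to Cb4, the interval above the bass becomes a sixth.
Suspension figures are named by those two intervals: 7–6.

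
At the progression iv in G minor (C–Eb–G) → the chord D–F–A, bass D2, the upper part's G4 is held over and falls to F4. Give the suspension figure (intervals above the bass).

4–3 suspension.

At the second chord the bass is D2. The suspended G4 lies a fourth above the bass; after resolving down by step to F4, the interval above the bass becomes a third.
Suspension figures are named by those two intervals: 4–3.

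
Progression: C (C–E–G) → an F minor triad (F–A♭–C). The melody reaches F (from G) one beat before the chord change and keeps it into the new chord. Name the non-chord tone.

The harmony at that moment is C major triad (C, E, G); F is not a chord tone.
It is approached by step down from G and then sustained as the same pitch into the next harmony.
Arriving early and becoming a chord tone when the harmony changes — an anticipation.

F is an anticipation.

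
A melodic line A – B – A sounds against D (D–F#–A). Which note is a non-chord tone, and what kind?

The harmony at that moment is D major triad (D, F#, A); B is not a chord tone.
It is approached by step up from A and left by step down to A.
Step away and step back to the same note — a neighbor tone (upper neighbor).

B is a neighbor tone.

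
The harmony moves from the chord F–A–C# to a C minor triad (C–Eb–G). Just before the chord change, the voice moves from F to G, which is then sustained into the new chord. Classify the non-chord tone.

The harmony at that moment is F augmented triad (F, A, C#); G is not a chord tone.
It is approached by step up from F and then sustained as the same pitch into the next harmony.
Arriving early and becoming a chord tone when the harmony changes — an anticipation.

G is an anticipation.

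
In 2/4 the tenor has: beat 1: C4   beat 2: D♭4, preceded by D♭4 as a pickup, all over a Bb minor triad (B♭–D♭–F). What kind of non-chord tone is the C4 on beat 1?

Lower neighbor tone.

The harmony at that moment is B♭ minor triad (B♭, D♭, F); C4 is not a chord tone.
It is approached by step down from D♭4 and left by step up to D♭4.
Step away and step back to the same note — a neighbor tone (lower neighbor).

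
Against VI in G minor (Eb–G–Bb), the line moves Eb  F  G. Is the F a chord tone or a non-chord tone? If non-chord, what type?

The harmony at that moment is Eb major triad (Eb, G, Bb); F is not a chord tone.
It is approached by step up from Eb and left by step up to G.
Step in, step out in the same direction — a passing tone.

Non-chord tone — a passing tone.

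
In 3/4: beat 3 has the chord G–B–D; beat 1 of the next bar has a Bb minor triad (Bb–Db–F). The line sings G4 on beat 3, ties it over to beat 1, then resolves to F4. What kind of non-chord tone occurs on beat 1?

The harmony at that moment is Bb minor triad (Bb, Db, F); G4 is not a chord tone.
It is held over (the same pitch as the preceding G4) and left by step down to F4.
Held over from the previous chord and resolving down by step — a suspension.

Suspension.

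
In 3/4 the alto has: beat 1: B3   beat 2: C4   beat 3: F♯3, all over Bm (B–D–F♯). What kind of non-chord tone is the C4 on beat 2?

The harmony at that moment is B minor triad (B, D, F♯); C4 is not a chord tone.
It is approached by step up from B3 and left by leap down to F♯3.
Step in, leap out, on a weak beat — an escape tone.

Escape tone.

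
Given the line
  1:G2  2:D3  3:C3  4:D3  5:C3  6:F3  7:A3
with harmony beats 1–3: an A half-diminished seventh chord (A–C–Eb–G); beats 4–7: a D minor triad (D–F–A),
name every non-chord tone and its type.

D3 (beat 2) — appoggiatura; C3 (beat 5) — escape tone.

The harmony at that moment is A half-diminished seventh chord (A, C, Eb, G); D3 is not a chord tone.
It is approached by leap up from G2 and left by step down to C3.
Leap in, step out — an appoggiatura.
The harmony at that moment is D minor triad (D, F, A); C3 is not a chord tone.
It is approached by step down from D3 and left by leap up to F3.
Step in, leap out — an escape tone.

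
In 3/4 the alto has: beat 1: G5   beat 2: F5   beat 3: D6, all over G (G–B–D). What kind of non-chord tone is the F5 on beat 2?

Escape tone.

The harmony at that moment is G major triad (G, B, D); F5 is not a chord tone.
It is approached by step down from G5 and left by leap up to D6.
Step in, leap out, on a weak beat — an escape tone.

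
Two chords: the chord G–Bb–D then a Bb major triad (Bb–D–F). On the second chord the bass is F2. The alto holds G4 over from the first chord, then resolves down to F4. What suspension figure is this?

At the second chord the bass is F2. The suspended G4 lies a ninth above the bass; after resolving down by step to F4, the interval above the bass becomes an octave.
Suspension figures are named by those two intervals: 9–8.

9–8 suspension.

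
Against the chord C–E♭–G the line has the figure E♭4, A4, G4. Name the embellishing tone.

The harmony at that moment is C minor triad (C, E♭, G); A4 is not a chord tone.
It is approached by leap up from E♭4 and left by step down to G4.
Leap in, step out — an appoggiatura.

A4 is an appoggiatura.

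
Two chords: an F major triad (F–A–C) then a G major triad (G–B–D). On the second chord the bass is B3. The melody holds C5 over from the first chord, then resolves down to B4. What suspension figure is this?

9–8 suspension.

At the second chord the bass is B3. The suspended C5 lies a ninth above the bass; after resolving down by step to B4, the interval above the bass becomes an octave.
Suspension figures are named by those two intervals: 9–8.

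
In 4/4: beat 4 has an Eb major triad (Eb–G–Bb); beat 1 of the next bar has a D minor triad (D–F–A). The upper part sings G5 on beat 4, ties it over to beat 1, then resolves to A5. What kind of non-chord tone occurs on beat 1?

Retardation.

The harmony at that moment is D minor triad (D, F, A); G5 is not a chord tone.
It is held over (the same pitch as the preceding G5) and left by step up to A5.
Held over from the previous chord and resolving up by step — a retardation.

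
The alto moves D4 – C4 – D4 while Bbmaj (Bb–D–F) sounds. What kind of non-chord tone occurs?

The harmony at that moment is Bb major triad (Bb, D, F); C4 is not a chord tone.
It is approached by step down from D4 and left by step up to D4.
Step away and step back to the same note — a neighbor tone (lower neighbor).

C4 is a neighbor tone.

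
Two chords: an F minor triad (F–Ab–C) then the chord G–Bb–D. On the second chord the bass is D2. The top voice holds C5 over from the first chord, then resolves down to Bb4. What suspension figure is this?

At the second chord the bass is D2. The suspended C5 lies a seventh above the bass; after resolving down by step to Bb4, the interval above the bass becomes a sixth.
Suspension figures are named by those two intervals: 7–6.

7–6 suspension.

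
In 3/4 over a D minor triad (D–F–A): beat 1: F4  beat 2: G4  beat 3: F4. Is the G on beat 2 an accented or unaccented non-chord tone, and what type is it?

Unaccented neighbor tone.

The harmony at that moment is D minor triad (D, F, A); G4 is not a chord tone.
It is approached by step up from F4 and left by step down to F4.
Step away and step back to the same note — a neighbor tone (upper neighbor).
It falls on a weak beat, so it is unaccented.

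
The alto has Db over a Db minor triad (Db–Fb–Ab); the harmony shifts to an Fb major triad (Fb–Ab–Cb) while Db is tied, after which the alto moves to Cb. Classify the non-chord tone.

The harmony at that moment is Fb major triad (Fb, Ab, Cb); Db is not a chord tone.
It is held over (the same pitch as the preceding Db) and left by step down to Cb.
Held over from the previous chord and resolving down by step — a suspension.

Db is a suspension.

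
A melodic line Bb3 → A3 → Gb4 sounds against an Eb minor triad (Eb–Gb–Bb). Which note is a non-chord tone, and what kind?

The harmony at that moment is Eb minor triad (Eb, Gb, Bb); A3 is not a chord tone.
It is approached by step down from Bb3 and left by leap up to Gb4.
Step in, leap out — an escape tone.

A3 is an escape tone.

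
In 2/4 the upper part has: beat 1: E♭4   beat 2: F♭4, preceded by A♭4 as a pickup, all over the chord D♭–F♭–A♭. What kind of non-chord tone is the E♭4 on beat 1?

The harmony at that moment is D♭ minor triad (D♭, F♭, A♭); E♭4 is not a chord tone.
It is approached by leap down from A♭4 and left by step up to F♭4.
Leap in, step out, metrically accented — an appoggiatura.

Appoggiatura.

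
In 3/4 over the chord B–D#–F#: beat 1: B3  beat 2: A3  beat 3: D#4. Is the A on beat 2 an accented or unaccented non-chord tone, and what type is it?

Unaccented escape tone.

The harmony at that moment is B major triad (B, D#, F#); A3 is not a chord tone.
It is approached by step down from B3 and left by leap up to D#4.
Step in, leap out — an escape tone.
It falls on a weak beat, so it is unaccented.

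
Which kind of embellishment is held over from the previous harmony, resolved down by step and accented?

Approach: by preparation — the pitch is first a chord tone, then held (tied or repeated) while the harmony changes under it. Departure: down by step. Metric position: strong.
A prepared dissonance that resolves downward by step — a suspension. (The same figure resolving upward would be a retardation.)

Suspension.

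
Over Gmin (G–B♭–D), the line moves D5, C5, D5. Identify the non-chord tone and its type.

The harmony at that moment is G minor triad (G, B♭, D); C5 is not a chord tone.
It is approached by step down from D5 and left by step up to D5.
Step away and step back to the same note — a neighbor tone (lower neighbor).

C5 is a neighbor tone.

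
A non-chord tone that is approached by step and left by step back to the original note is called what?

Approach: by step. Departure: by step in the opposite direction, back to the starting pitch.
Stepwise on both sides but reversing to return to the same chord tone — a neighbor tone. (Had it continued onward in the same direction it would be a passing tone instead.)

Neighbor tone.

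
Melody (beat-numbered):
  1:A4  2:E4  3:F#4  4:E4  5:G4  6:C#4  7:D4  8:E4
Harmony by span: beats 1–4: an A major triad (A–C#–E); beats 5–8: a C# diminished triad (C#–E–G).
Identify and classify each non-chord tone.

The harmony at that moment is A major triad (A, C#, E); F#4 is not a chord tone.
It is approached by step up from E4 and left by step down to E4.
Step away and step back to the same note — a neighbor tone (upper neighbor).
The harmony at that moment is C# diminished triad (C#, E, G); D4 is not a chord tone.
It is approached by step up from C#4 and left by step up to E4.
Step in, step out in the same direction — a passing tone.

F#4 (beat 3) — neighbor tone; D4 (beat 7) — passing tone.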